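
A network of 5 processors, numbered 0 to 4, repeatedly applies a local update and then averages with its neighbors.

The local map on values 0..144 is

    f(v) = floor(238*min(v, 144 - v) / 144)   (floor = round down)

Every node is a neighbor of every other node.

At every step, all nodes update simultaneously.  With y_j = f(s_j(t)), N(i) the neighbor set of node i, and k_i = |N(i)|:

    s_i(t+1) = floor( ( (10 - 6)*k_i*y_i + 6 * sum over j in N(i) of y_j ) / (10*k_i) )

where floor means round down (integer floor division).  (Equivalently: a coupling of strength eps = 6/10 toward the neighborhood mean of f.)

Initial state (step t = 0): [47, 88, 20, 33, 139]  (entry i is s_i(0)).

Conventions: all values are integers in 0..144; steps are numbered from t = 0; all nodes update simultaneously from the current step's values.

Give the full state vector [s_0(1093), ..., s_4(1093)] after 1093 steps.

Simulating step by step:
t=0: [47, 88, 20, 33, 139]
t=1: [58, 62, 47, 53, 41]
t=2: [87, 89, 83, 85, 80]
t=3: [96, 95, 97, 97, 99]
t=4: [77, 78, 77, 77, 76]
t=5: [110, 109, 110, 110, 110]
t=6: [56, 56, 56, 56, 56]
t=7: [92, 92, 92, 92, 92]
t=8: [85, 85, 85, 85, 85]
t=9: [97, 97, 97, 97, 97]
t=10: [77, 77, 77, 77, 77]
t=11: [110, 110, 110, 110, 110]
t=12: [56, 56, 56, 56, 56]

Answer: [92, 92, 92, 92, 92]
Key observation: The state at step 6, [56, 56, 56, 56, 56], reappears at step 12: the system is in a cycle of period 6 from step 6 on.  Therefore the state at step 1093 equals the state at step 6 + ((1093 - 6) mod 6) = 7, which is [92, 92, 92, 92, 92].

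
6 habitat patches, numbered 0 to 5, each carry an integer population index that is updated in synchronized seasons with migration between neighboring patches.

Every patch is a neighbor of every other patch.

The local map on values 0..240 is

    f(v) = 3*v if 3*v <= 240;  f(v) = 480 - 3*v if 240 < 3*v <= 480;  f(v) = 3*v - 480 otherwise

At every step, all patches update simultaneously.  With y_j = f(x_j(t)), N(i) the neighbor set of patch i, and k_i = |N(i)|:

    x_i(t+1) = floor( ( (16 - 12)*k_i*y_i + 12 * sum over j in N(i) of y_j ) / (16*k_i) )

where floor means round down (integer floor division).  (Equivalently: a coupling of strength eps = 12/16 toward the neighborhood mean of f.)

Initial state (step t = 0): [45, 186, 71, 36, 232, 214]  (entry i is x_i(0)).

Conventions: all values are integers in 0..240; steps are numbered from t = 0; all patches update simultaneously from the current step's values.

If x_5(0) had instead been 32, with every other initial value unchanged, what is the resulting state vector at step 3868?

Answer: [60, 60, 61, 60, 61, 60]
Key observation: The state at step 18, [60, 60, 61, 60, 61, 60], reappears at step 20: the system is in a cycle of period 2 from step 18 on.  Therefore the state at step 3868 equals the state at step 18 + ((3868 - 18) mod 2) = 18, which is [60, 60, 61, 60, 61, 60].

Derivation:
t=0: [45, 186, 71, 36, 232, 32]
t=1: [140, 134, 148, 137, 148, 136]
t=2: [58, 60, 56, 59, 56, 59]
t=3: [174, 174, 173, 174, 173, 174]
t=4: [41, 41, 40, 41, 40, 41]
t=5: [122, 122, 121, 122, 121, 122]
t=6: [114, 114, 115, 114, 115, 114]
t=7: [137, 137, 136, 137, 136, 137]
t=8: [69, 69, 70, 69, 70, 69]
t=9: [207, 207, 208, 207, 208, 207]
t=10: [141, 141, 142, 141, 142, 141]
t=11: [56, 56, 55, 56, 55, 56]
t=12: [167, 167, 166, 167, 166, 167]
t=13: [20, 20, 19, 20, 19, 20]
t=14: [59, 59, 58, 59, 58, 59]
t=15: [176, 176, 175, 176, 175, 176]
t=16: [47, 47, 46, 47, 46, 47]
t=17: [140, 140, 139, 140, 139, 140]
t=18: [60, 60, 61, 60, 61, 60]
t=19: [180, 180, 181, 180, 181, 180]
t=20: [60, 60, 61, 60, 61, 60]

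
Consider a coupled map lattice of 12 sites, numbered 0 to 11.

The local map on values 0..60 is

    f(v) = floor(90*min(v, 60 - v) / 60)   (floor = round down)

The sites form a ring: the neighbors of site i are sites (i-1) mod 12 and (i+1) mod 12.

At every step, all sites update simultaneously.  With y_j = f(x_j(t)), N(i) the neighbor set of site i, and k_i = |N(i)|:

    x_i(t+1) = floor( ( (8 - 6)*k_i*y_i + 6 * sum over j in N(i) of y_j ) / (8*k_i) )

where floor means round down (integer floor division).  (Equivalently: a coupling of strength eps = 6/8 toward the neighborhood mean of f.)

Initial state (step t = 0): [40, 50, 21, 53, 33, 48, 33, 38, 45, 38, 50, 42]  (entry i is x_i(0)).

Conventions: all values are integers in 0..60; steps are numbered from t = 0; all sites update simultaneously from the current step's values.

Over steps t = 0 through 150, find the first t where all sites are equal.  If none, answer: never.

Answer: never
Key observation: The state at step 12 reappears at step 24 — the system is in a cycle of period 12 from step 12 on.  No step 0..24 is synchronized, and the cycle repeats forever, so no step up to 150 (or ever) has all sites equal.

Derivation:
t=0: [40, 50, 21, 53, 33, 48, 33, 38, 45, 38, 50, 42]  (not all equal)
t=1: [23, 26, 17, 29, 20, 34, 29, 31, 30, 22, 26, 23]  (not all equal)
t=2: [35, 31, 37, 31, 38, 37, 41, 43, 39, 39, 34, 35]  (not all equal)
t=3: [39, 37, 40, 35, 37, 31, 29, 28, 28, 34, 35, 37]  (not all equal)
t=4: [33, 31, 34, 33, 38, 39, 42, 42, 40, 39, 36, 34]  (not all equal)
t=5: [40, 40, 40, 37, 34, 30, 28, 28, 29, 32, 35, 38]  (not all equal)
t=6: [31, 30, 31, 34, 39, 41, 43, 42, 42, 40, 37, 33]  (not all equal)
t=7: [42, 43, 42, 37, 32, 28, 26, 26, 28, 30, 34, 38]  (not all equal)
t=8: [28, 26, 28, 34, 39, 40, 40, 40, 42, 41, 39, 33]  (not all equal)
t=9: [40, 41, 39, 37, 33, 30, 30, 28, 28, 28, 33, 37]  (not all equal)
t=10: [30, 29, 31, 35, 39, 43, 43, 43, 42, 41, 38, 34]  (not all equal)
t=11: [42, 43, 40, 37, 31, 27, 25, 25, 26, 29, 33, 39]  (not all equal)
t=12: [27, 27, 29, 35, 38, 40, 38, 37, 39, 40, 37, 32]  (not all equal)
t=13: [40, 41, 39, 37, 33, 32, 32, 32, 31, 31, 35, 38]  (not all equal)
t=14: [30, 29, 31, 35, 38, 41, 42, 42, 42, 40, 37, 33]  (not all equal)
t=15: [42, 43, 40, 37, 32, 29, 27, 27, 28, 30, 34, 39]  (not all equal)
t=16: [27, 27, 29, 35, 39, 41, 41, 40, 42, 41, 38, 32]  (not all equal)
t=17: [40, 41, 39, 37, 32, 29, 28, 28, 28, 29, 34, 37]  (not all equal)
t=18: [30, 29, 31, 35, 39, 42, 42, 42, 42, 41, 38, 34]  (not all equal)
t=19: [42, 43, 40, 37, 31, 28, 27, 27, 27, 29, 33, 39]  (not all equal)
t=20: [27, 27, 29, 35, 39, 41, 40, 40, 41, 40, 37, 32]  (not all equal)
t=21: [40, 41, 39, 37, 32, 29, 29, 29, 29, 30, 35, 38]  (not all equal)
t=22: [30, 29, 31, 35, 39, 42, 43, 43, 43, 41, 38, 33]  (not all equal)
t=23: [42, 43, 40, 37, 31, 27, 25, 25, 26, 28, 33, 39]  (not all equal)
t=24: [27, 27, 29, 35, 38, 40, 38, 37, 39, 40, 37, 32]  (not all equal)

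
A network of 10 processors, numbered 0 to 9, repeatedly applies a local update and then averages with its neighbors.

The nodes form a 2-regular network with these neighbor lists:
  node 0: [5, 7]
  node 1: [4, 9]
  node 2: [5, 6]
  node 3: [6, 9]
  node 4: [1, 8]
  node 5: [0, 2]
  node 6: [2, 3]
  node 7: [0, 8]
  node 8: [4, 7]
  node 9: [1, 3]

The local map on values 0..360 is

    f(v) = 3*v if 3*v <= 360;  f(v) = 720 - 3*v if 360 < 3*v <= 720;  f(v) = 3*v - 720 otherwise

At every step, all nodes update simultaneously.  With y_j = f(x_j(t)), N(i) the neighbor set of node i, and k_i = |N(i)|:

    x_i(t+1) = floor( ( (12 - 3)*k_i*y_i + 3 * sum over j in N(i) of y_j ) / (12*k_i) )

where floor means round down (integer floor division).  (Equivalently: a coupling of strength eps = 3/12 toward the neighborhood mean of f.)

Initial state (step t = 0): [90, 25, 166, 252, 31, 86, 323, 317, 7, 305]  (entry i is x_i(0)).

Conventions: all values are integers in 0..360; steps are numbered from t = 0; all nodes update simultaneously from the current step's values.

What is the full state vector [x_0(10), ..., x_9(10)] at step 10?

Answer: [202, 207, 188, 160, 225, 159, 63, 307, 237, 154]

Derivation:
t=0: [90, 25, 166, 252, 31, 86, 323, 317, 7, 305]
t=1: [263, 92, 229, 82, 81, 255, 219, 209, 56, 160]
t=2: [69, 267, 38, 222, 237, 46, 82, 99, 168, 245]
t=3: [209, 63, 133, 73, 43, 143, 205, 275, 200, 28]
t=4: [119, 168, 290, 187, 135, 270, 146, 105, 119, 114]
t=5: [318, 244, 159, 197, 307, 130, 250, 325, 346, 303]
t=6: [248, 57, 227, 124, 192, 307, 69, 260, 295, 159]
t=7: [50, 176, 80, 317, 150, 158, 203, 68, 149, 247]
t=8: [168, 180, 224, 189, 260, 233, 142, 205, 264, 68]
t=9: [177, 168, 75, 177, 76, 48, 245, 114, 74, 194]
t=10: [202, 207, 188, 160, 225, 159, 63, 307, 237, 154]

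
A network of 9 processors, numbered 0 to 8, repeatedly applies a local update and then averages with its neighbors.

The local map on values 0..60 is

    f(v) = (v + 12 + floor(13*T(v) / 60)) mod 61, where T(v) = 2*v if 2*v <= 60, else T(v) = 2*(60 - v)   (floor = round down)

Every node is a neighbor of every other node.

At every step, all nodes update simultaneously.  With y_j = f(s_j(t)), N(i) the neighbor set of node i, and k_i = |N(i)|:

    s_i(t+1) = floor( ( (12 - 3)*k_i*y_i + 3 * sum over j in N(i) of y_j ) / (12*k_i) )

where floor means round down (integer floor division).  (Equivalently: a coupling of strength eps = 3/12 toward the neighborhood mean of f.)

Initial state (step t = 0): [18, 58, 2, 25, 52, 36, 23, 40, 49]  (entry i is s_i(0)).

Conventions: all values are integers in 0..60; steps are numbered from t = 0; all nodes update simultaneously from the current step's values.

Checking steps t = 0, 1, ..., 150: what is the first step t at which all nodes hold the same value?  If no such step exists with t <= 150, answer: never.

Answer: never
Key observation: The state at step 30 reappears at step 37 — the system is in a cycle of period 7 from step 30 on.  No step 0..37 is synchronized, and the cycle repeats forever, so no step up to 150 (or ever) has all nodes equal.

Derivation:
t=0: [18, 58, 2, 25, 52, 36, 23, 40, 49]  (not all equal)
t=1: [35, 15, 18, 42, 13, 50, 40, 51, 11]  (not all equal)
t=2: [48, 31, 34, 7, 29, 11, 51, 11, 27]  (not all equal)
t=3: [12, 48, 50, 25, 47, 28, 12, 28, 45]  (not all equal)
t=4: [27, 9, 10, 40, 9, 44, 27, 44, 8]  (not all equal)
t=5: [44, 25, 26, 51, 25, 8, 44, 8, 24]  (not all equal)
t=6: [8, 41, 42, 11, 41, 24, 8, 24, 40]  (not all equal)
t=7: [23, 7, 7, 26, 7, 40, 23, 40, 50]  (not all equal)
t=8: [41, 26, 26, 45, 26, 53, 41, 53, 13]  (not all equal)
t=9: [6, 41, 41, 7, 41, 11, 6, 11, 27]  (not all equal)
t=10: [19, 5, 5, 21, 5, 24, 19, 24, 41]  (not all equal)
t=11: [36, 22, 22, 38, 22, 41, 36, 41, 8]  (not all equal)
t=12: [51, 41, 41, 52, 41, 10, 51, 10, 26]  (not all equal)
t=13: [7, 3, 3, 7, 3, 22, 7, 22, 38]  (not all equal)
t=14: [23, 19, 19, 23, 19, 39, 23, 39, 50]  (not all equal)
t=15: [43, 39, 39, 43, 39, 54, 43, 54, 15]  (not all equal)
t=16: [7, 50, 50, 7, 50, 12, 7, 12, 30]  (not all equal)
t=17: [21, 9, 9, 21, 9, 26, 21, 26, 45]  (not all equal)
t=18: [39, 26, 26, 39, 26, 44, 39, 44, 10]  (not all equal)
t=19: [54, 46, 46, 54, 46, 11, 54, 11, 29]  (not all equal)
t=20: [9, 6, 6, 9, 6, 23, 9, 23, 42]  (not all equal)
t=21: [24, 21, 21, 24, 21, 38, 24, 38, 6]  (not all equal)
t=22: [45, 42, 42, 45, 42, 54, 45, 54, 26]  (not all equal)
t=23: [3, 2, 2, 3, 2, 7, 3, 7, 37]  (not all equal)
t=24: [17, 16, 16, 17, 16, 21, 17, 21, 47]  (not all equal)
t=25: [35, 33, 33, 35, 33, 39, 35, 39, 11]  (not all equal)
t=26: [56, 55, 55, 56, 55, 58, 56, 58, 34]  (not all equal)
t=27: [9, 9, 9, 9, 9, 10, 9, 10, 44]  (not all equal)
t=28: [23, 23, 23, 23, 23, 24, 23, 24, 6]  (not all equal)
t=29: [43, 43, 43, 43, 43, 44, 43, 44, 26]  (not all equal)
t=30: [2, 2, 2, 2, 2, 2, 2, 2, 37]  (not all equal)
t=31: [15, 15, 15, 15, 15, 15, 15, 15, 47]  (not all equal)
t=32: [32, 32, 32, 32, 32, 32, 32, 32, 10]  (not all equal)
t=33: [55, 55, 55, 55, 55, 55, 55, 55, 33]  (not all equal)
t=34: [9, 9, 9, 9, 9, 9, 9, 9, 44]  (not all equal)
t=35: [23, 23, 23, 23, 23, 23, 23, 23, 6]  (not all equal)
t=36: [43, 43, 43, 43, 43, 43, 43, 43, 26]  (not all equal)
t=37: [2, 2, 2, 2, 2, 2, 2, 2, 37]  (not all equal)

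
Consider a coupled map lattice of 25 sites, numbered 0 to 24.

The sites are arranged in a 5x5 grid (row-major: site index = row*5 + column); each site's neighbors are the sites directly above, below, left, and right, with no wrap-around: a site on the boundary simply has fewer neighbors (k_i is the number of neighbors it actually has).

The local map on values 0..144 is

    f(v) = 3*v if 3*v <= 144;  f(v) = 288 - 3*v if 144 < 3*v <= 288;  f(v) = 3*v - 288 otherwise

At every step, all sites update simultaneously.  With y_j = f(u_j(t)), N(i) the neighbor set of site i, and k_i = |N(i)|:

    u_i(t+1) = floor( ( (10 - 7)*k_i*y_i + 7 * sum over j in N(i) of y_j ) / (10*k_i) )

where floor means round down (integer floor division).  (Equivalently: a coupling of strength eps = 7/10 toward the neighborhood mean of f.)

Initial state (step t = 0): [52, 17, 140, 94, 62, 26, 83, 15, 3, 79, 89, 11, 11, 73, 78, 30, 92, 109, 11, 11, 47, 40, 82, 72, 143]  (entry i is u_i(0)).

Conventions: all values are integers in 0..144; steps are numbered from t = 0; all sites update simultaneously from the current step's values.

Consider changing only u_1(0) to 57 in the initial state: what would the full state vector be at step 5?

Simulating step by step:
t=0: [52, 57, 140, 94, 62, 26, 83, 15, 3, 79, 89, 11, 11, 73, 78, 30, 92, 109, 11, 11, 47, 40, 82, 72, 143]
t=1: [107, 105, 78, 58, 50, 68, 59, 50, 32, 53, 53, 28, 42, 43, 51, 67, 52, 32, 47, 63, 115, 81, 66, 72, 79]
t=2: [48, 54, 81, 101, 126, 88, 91, 109, 118, 124, 98, 112, 116, 125, 123, 100, 94, 114, 111, 106, 63, 78, 76, 87, 75]
t=3: [95, 85, 55, 51, 61, 45, 45, 44, 59, 80, 21, 29, 57, 70, 71, 29, 31, 46, 48, 53, 52, 54, 49, 47, 38]
t=4: [59, 70, 106, 119, 95, 87, 108, 124, 102, 82, 91, 97, 111, 101, 82, 93, 104, 128, 128, 116, 114, 123, 136, 135, 128]
t=5: [70, 64, 62, 32, 39, 45, 44, 47, 42, 27, 13, 21, 48, 39, 39, 24, 40, 78, 79, 72, 47, 70, 104, 107, 90]

Answer: [70, 64, 62, 32, 39, 45, 44, 47, 42, 27, 13, 21, 48, 39, 39, 24, 40, 78, 79, 72, 47, 70, 104, 107, 90]
Key observation: This trace re-runs the system from the modified initial state.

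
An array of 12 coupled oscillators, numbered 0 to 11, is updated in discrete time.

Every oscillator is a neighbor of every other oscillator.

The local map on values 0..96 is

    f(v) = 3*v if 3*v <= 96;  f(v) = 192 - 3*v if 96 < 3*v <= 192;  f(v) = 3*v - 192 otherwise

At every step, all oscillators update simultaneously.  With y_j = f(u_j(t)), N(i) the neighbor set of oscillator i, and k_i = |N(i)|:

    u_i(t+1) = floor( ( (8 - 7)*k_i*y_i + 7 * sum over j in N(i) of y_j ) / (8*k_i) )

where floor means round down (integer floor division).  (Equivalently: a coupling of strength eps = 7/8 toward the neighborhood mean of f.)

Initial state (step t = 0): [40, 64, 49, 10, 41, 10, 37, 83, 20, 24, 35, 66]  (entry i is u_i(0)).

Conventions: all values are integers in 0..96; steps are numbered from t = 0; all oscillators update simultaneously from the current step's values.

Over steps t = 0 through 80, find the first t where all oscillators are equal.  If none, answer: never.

Answer: 2
Key observation: Synchronization is absorbing here: once all oscillators are equal they stay equal, and step 2 is the first all-equal step.

Derivation:
t=0: [40, 64, 49, 10, 41, 10, 37, 83, 20, 24, 35, 66]  (not all equal)
t=1: [51, 48, 50, 49, 51, 49, 52, 51, 51, 51, 52, 48]  (not all equal)
t=2: [41, 41, 41, 41, 41, 41, 41, 41, 41, 41, 41, 41]  (all equal)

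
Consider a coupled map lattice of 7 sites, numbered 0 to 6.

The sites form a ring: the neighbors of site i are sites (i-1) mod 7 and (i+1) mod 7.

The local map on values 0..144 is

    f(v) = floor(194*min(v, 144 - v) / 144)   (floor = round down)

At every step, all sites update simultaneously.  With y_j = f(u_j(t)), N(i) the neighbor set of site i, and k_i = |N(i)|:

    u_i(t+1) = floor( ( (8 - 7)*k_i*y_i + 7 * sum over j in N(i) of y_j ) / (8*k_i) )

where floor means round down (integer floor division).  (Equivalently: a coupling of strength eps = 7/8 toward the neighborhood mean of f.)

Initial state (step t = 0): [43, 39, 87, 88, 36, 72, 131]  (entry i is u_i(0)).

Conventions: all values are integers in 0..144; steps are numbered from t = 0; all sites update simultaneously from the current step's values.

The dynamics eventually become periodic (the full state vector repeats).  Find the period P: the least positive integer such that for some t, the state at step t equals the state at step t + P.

Answer: 4
Key observation: The state at step 21, [93, 92, 91, 91, 92, 93, 95], reappears at step 25 — and no state repeats earlier — so the cycle the system enters has period 4.

Derivation:
t=0: [43, 39, 87, 88, 36, 72, 131]
t=1: [37, 64, 65, 63, 81, 40, 69]
t=2: [84, 70, 85, 85, 70, 83, 56]
t=3: [83, 81, 85, 85, 82, 84, 80]
t=4: [84, 80, 81, 80, 79, 83, 81]
t=5: [84, 82, 85, 85, 84, 85, 81]
t=6: [83, 79, 80, 79, 79, 81, 80]
t=7: [85, 84, 86, 86, 85, 86, 83]
t=8: [80, 78, 78, 78, 78, 80, 78]
t=9: [87, 87, 88, 88, 87, 87, 86]
t=10: [76, 75, 75, 75, 75, 76, 76]
t=11: [91, 91, 92, 92, 91, 91, 91]
t=12: [71, 70, 70, 70, 70, 71, 71]
t=13: [94, 94, 94, 94, 94, 94, 95]
t=14: [66, 67, 67, 67, 67, 66, 66]
t=15: [88, 89, 90, 90, 89, 88, 88]
t=16: [74, 73, 72, 72, 73, 74, 75]
t=17: [93, 95, 96, 96, 95, 93, 93]
t=18: [67, 66, 64, 64, 66, 67, 68]
t=19: [89, 88, 86, 86, 88, 89, 90]
t=20: [73, 75, 76, 76, 75, 73, 73]
t=21: [93, 92, 91, 91, 92, 93, 95]
t=22: [68, 69, 70, 70, 69, 68, 67]
t=23: [91, 92, 93, 93, 92, 91, 90]
t=24: [71, 69, 68, 68, 69, 71, 71]
t=25: [93, 92, 91, 91, 92, 93, 95]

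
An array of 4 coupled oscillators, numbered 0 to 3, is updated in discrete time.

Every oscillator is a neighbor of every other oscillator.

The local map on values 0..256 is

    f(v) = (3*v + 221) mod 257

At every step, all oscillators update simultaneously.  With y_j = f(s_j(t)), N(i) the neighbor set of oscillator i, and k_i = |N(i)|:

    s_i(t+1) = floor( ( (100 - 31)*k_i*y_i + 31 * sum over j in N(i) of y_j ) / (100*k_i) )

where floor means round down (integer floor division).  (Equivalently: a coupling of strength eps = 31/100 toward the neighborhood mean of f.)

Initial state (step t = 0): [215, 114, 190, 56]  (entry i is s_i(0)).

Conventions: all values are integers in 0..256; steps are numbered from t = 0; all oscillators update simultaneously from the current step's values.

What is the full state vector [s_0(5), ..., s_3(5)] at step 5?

Answer: [162, 167, 116, 134]

Derivation:
t=0: [215, 114, 190, 56]
t=1: [86, 59, 42, 108]
t=2: [180, 132, 102, 68]
t=3: [199, 115, 62, 153]
t=4: [70, 73, 130, 140]
t=5: [162, 167, 116, 134]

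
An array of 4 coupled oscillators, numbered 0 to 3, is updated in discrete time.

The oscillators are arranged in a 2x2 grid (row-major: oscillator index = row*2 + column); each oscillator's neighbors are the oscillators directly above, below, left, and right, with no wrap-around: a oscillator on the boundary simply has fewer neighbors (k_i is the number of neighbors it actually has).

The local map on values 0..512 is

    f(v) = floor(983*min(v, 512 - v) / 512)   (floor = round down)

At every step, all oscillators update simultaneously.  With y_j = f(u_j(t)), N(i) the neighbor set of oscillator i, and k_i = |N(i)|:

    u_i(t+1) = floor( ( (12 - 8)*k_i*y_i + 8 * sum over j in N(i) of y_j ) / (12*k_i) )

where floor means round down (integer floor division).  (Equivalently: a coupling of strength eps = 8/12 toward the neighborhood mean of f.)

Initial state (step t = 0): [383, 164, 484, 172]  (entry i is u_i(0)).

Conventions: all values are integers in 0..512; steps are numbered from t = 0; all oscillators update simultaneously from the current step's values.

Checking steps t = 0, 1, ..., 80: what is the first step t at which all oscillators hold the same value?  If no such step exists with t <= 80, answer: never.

Answer: 8
Key observation: Synchronization is absorbing here: once all oscillators are equal they stay equal, and step 8 is the first all-equal step.

Derivation:
t=0: [383, 164, 484, 172]  (not all equal)
t=1: [204, 297, 210, 232]  (not all equal)
t=2: [402, 416, 413, 420]  (not all equal)
t=3: [195, 190, 192, 183]  (not all equal)
t=4: [368, 363, 364, 361]  (not all equal)
t=5: [282, 283, 283, 286]  (not all equal)
t=6: [439, 437, 437, 437]  (not all equal)
t=7: [142, 142, 142, 143]  (not all equal)
t=8: [272, 272, 272, 272]  (all equal)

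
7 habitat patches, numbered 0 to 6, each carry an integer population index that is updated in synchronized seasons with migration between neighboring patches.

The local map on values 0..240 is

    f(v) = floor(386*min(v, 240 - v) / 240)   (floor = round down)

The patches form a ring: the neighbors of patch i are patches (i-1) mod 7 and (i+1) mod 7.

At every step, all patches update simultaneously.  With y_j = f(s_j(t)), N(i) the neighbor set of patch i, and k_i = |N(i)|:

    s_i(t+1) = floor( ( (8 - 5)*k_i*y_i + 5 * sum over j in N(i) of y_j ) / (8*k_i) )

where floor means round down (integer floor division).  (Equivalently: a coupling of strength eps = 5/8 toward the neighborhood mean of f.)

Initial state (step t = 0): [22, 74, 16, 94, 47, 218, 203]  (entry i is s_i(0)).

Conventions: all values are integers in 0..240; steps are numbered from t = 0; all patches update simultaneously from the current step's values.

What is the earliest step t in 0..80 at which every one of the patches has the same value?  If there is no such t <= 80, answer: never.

Answer: 8
Key observation: Synchronization is absorbing here: once all patches are equal they stay equal, and step 8 is the first all-equal step.

Derivation:
t=0: [22, 74, 16, 94, 47, 218, 203]  (not all equal)
t=1: [68, 63, 93, 87, 86, 55, 44]  (not all equal)
t=2: [94, 118, 130, 141, 122, 98, 87]  (not all equal)
t=3: [159, 173, 174, 173, 169, 161, 148]  (not all equal)
t=4: [128, 113, 106, 108, 115, 129, 135]  (not all equal)
t=5: [176, 177, 174, 175, 178, 176, 174]  (not all equal)
t=6: [102, 102, 103, 103, 101, 102, 103]  (not all equal)
t=7: [164, 164, 164, 164, 163, 163, 164]  (not all equal)
t=8: [122, 122, 122, 122, 122, 122, 122]  (all equal)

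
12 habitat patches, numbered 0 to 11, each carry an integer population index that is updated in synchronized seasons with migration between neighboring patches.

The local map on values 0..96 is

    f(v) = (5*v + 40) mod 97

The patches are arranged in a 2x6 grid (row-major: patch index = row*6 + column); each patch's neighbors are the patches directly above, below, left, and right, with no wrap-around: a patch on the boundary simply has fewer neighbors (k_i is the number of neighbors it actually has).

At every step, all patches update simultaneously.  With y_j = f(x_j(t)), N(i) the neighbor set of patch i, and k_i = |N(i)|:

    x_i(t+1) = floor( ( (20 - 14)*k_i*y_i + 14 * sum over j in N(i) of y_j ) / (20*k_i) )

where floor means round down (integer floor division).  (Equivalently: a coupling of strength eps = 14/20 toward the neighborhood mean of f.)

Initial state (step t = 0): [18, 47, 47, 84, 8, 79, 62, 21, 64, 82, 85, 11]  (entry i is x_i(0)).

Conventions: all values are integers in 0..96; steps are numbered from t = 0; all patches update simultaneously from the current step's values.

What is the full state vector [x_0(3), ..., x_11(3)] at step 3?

Simulating step by step:
t=0: [18, 47, 47, 84, 8, 79, 62, 21, 64, 82, 85, 11]
t=1: [58, 62, 76, 73, 69, 75, 46, 63, 65, 69, 78, 71]
t=2: [58, 49, 44, 56, 48, 43, 58, 67, 66, 59, 58, 26]
t=3: [57, 71, 66, 54, 55, 73, 54, 73, 68, 47, 59, 56]

Answer: [57, 71, 66, 54, 55, 73, 54, 73, 68, 47, 59, 56]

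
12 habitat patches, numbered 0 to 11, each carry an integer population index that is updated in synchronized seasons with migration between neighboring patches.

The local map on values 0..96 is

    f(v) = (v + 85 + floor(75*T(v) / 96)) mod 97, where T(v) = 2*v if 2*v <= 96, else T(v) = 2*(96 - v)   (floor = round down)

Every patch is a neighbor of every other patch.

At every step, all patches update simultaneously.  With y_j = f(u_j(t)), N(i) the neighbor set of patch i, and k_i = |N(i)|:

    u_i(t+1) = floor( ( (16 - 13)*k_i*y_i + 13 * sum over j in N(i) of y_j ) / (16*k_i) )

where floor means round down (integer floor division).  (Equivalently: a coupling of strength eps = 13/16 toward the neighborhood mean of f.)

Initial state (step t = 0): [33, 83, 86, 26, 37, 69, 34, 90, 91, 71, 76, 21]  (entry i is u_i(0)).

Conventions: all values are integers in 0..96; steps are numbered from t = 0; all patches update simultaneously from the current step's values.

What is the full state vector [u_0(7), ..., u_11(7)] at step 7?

Simulating step by step:
t=0: [33, 83, 86, 26, 37, 69, 34, 90, 91, 71, 76, 21]
t=1: [65, 67, 67, 63, 66, 57, 65, 67, 67, 57, 68, 61]
t=2: [4, 4, 4, 4, 4, 4, 4, 4, 4, 4, 4, 4]
t=3: [95, 95, 95, 95, 95, 95, 95, 95, 95, 95, 95, 95]
t=4: [84, 84, 84, 84, 84, 84, 84, 84, 84, 84, 84, 84]
t=5: [90, 90, 90, 90, 90, 90, 90, 90, 90, 90, 90, 90]
t=6: [87, 87, 87, 87, 87, 87, 87, 87, 87, 87, 87, 87]
t=7: [89, 89, 89, 89, 89, 89, 89, 89, 89, 89, 89, 89]

Answer: [89, 89, 89, 89, 89, 89, 89, 89, 89, 89, 89, 89]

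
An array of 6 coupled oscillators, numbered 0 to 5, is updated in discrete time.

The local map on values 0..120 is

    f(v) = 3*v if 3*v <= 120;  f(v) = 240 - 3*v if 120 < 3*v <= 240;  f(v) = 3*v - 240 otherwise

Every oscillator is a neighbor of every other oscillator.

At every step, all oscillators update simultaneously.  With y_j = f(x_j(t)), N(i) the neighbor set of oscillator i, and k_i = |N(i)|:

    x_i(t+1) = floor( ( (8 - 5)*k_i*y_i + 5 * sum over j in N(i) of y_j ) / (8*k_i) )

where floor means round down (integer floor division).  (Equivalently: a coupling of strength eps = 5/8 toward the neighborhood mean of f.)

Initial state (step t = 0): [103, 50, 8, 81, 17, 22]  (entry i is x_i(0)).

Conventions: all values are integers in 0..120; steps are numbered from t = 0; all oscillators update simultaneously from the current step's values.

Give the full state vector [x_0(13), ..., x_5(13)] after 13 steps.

Answer: [90, 89, 91, 91, 90, 90]

Derivation:
t=0: [103, 50, 8, 81, 17, 22]
t=1: [55, 60, 43, 38, 50, 54]
t=2: [84, 81, 93, 94, 88, 85]
t=3: [19, 17, 26, 27, 22, 20]
t=4: [63, 61, 68, 69, 65, 64]
t=5: [46, 48, 42, 42, 45, 45]
t=6: [105, 103, 108, 108, 105, 105]
t=7: [76, 75, 78, 78, 76, 76]
t=8: [10, 11, 9, 9, 10, 10]
t=9: [29, 30, 28, 28, 29, 29]
t=10: [86, 87, 85, 85, 86, 86]
t=11: [17, 18, 16, 16, 17, 17]
t=12: [50, 51, 49, 49, 50, 50]
t=13: [90, 89, 91, 91, 90, 90]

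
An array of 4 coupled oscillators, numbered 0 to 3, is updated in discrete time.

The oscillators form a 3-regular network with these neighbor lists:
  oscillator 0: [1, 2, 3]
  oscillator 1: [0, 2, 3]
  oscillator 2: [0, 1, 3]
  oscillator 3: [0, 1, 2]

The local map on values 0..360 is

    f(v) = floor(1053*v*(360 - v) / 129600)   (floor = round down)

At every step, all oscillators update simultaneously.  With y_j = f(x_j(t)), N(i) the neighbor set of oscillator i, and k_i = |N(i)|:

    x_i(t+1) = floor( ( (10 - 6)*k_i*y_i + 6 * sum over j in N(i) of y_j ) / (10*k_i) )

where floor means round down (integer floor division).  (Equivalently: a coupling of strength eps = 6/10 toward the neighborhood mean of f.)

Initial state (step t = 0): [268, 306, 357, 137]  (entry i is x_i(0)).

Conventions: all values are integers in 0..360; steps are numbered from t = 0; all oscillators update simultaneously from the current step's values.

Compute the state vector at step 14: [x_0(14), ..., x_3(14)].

Simulating step by step:
t=0: [268, 306, 357, 137]
t=1: [158, 144, 119, 167]
t=2: [252, 251, 247, 253]
t=3: [221, 222, 222, 221]
t=4: [248, 248, 248, 248]
t=5: [225, 225, 225, 225]
t=6: [246, 246, 246, 246]
t=7: [227, 227, 227, 227]
t=8: [245, 245, 245, 245]
t=9: [228, 228, 228, 228]
t=10: [244, 244, 244, 244]
t=11: [229, 229, 229, 229]
t=12: [243, 243, 243, 243]
t=13: [231, 231, 231, 231]
t=14: [242, 242, 242, 242]

Answer: [242, 242, 242, 242]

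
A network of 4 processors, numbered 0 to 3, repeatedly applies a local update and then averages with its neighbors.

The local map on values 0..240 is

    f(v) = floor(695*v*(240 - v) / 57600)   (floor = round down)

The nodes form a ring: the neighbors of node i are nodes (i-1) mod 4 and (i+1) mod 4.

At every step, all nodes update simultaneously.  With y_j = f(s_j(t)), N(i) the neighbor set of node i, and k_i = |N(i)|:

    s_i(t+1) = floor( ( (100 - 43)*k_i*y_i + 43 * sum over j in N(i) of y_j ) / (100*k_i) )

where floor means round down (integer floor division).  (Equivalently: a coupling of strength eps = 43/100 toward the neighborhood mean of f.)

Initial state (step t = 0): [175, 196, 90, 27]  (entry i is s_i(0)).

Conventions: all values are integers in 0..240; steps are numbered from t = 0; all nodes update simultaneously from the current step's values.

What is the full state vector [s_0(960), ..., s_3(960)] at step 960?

Answer: [158, 158, 158, 158]
Key observation: The state at step 18, [158, 158, 158, 158], reappears at step 20: the system is in a cycle of period 2 from step 18 on.  Therefore the state at step 960 equals the state at step 18 + ((960 - 18) mod 2) = 18, which is [158, 158, 158, 158].

Derivation:
t=0: [175, 196, 90, 27]
t=1: [115, 123, 129, 103]
t=2: [172, 172, 171, 171]
t=3: [141, 141, 141, 141]
t=4: [168, 168, 168, 168]
t=5: [145, 145, 145, 145]
t=6: [166, 166, 166, 166]
t=7: [148, 148, 148, 148]
t=8: [164, 164, 164, 164]
t=9: [150, 150, 150, 150]
t=10: [162, 162, 162, 162]
t=11: [152, 152, 152, 152]
t=12: [161, 161, 161, 161]
t=13: [153, 153, 153, 153]
t=14: [160, 160, 160, 160]
t=15: [154, 154, 154, 154]
t=16: [159, 159, 159, 159]
t=17: [155, 155, 155, 155]
t=18: [158, 158, 158, 158]
t=19: [156, 156, 156, 156]
t=20: [158, 158, 158, 158]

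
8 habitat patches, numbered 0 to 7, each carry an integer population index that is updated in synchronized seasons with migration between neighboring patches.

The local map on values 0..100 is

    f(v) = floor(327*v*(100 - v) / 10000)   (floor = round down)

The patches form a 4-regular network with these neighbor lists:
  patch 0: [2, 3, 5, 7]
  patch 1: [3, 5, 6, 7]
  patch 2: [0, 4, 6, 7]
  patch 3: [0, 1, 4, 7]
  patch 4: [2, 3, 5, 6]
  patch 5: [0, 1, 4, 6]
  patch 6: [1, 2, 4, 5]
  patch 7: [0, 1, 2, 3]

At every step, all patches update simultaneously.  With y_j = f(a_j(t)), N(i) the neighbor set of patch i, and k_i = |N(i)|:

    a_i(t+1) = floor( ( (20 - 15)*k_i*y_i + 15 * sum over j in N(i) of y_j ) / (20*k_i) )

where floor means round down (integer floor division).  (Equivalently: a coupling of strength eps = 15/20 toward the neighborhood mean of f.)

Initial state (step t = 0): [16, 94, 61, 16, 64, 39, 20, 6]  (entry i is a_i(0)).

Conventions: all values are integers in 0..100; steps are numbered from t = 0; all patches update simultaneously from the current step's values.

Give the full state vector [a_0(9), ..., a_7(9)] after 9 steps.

Answer: [50, 50, 50, 50, 50, 50, 50, 50]

Derivation:
t=0: [16, 94, 61, 16, 64, 39, 20, 6]
t=1: [51, 40, 54, 39, 65, 54, 59, 38]
t=2: [79, 78, 78, 77, 78, 78, 78, 78]
t=3: [55, 56, 55, 55, 56, 55, 56, 55]
t=4: [80, 80, 80, 80, 80, 80, 80, 80]
t=5: [52, 52, 52, 52, 52, 52, 52, 52]
t=6: [81, 81, 81, 81, 81, 81, 81, 81]
t=7: [50, 50, 50, 50, 50, 50, 50, 50]
t=8: [81, 81, 81, 81, 81, 81, 81, 81]
t=9: [50, 50, 50, 50, 50, 50, 50, 50]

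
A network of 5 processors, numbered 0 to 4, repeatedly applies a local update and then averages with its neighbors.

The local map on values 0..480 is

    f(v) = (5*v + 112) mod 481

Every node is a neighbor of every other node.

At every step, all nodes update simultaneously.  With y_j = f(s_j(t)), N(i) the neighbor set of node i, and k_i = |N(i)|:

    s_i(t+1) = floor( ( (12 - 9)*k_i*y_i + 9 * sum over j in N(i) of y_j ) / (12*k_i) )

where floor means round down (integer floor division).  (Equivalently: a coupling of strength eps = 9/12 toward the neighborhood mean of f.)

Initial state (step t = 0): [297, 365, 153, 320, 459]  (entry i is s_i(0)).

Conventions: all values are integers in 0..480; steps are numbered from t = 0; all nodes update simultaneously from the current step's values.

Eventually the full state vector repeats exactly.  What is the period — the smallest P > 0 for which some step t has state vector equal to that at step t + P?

Answer: 4
Key observation: The state at step 41, [139, 139, 138, 138, 139], reappears at step 45 — and no state repeats earlier — so the cycle the system enters has period 4.

Derivation:
t=0: [297, 365, 153, 320, 459]
t=1: [166, 157, 181, 173, 156]
t=2: [283, 280, 258, 255, 280]
t=3: [209, 208, 231, 230, 208]
t=4: [233, 233, 240, 240, 233]
t=5: [328, 328, 330, 330, 328]
t=6: [312, 312, 313, 313, 312]
t=7: [230, 230, 231, 231, 230]
t=8: [301, 301, 302, 302, 301]
t=9: [175, 175, 176, 176, 175]
t=10: [26, 26, 27, 27, 26]
t=11: [243, 243, 244, 244, 243]
t=12: [366, 366, 367, 367, 366]
t=13: [19, 19, 20, 20, 19]
t=14: [208, 208, 209, 209, 208]
t=15: [191, 191, 192, 192, 191]
t=16: [106, 106, 107, 107, 106]
t=17: [162, 162, 163, 163, 162]
t=18: [442, 442, 443, 443, 442]
t=19: [399, 399, 400, 400, 399]
t=20: [184, 184, 185, 185, 184]
t=21: [71, 71, 72, 72, 71]
t=22: [468, 468, 469, 469, 468]
t=23: [48, 48, 49, 49, 48]
t=24: [353, 353, 354, 354, 353]
t=25: [435, 435, 436, 436, 435]
t=26: [364, 364, 365, 365, 364]
t=27: [9, 9, 10, 10, 9]
t=28: [158, 158, 159, 159, 158]
t=29: [422, 422, 423, 423, 422]
t=30: [299, 299, 300, 300, 299]
t=31: [165, 165, 166, 166, 165]
t=32: [457, 457, 458, 458, 457]
t=33: [474, 474, 475, 475, 474]
t=34: [78, 78, 79, 79, 78]
t=35: [22, 22, 23, 23, 22]
t=36: [223, 223, 224, 224, 223]
t=37: [266, 266, 267, 267, 266]
t=38: [301, 301, 271, 271, 301]
t=39: [117, 117, 108, 108, 117]
t=40: [199, 199, 196, 196, 199]
t=41: [139, 139, 138, 138, 139]
t=42: [324, 324, 323, 323, 324]
t=43: [287, 287, 286, 286, 287]
t=44: [102, 102, 101, 101, 102]
t=45: [139, 139, 138, 138, 139]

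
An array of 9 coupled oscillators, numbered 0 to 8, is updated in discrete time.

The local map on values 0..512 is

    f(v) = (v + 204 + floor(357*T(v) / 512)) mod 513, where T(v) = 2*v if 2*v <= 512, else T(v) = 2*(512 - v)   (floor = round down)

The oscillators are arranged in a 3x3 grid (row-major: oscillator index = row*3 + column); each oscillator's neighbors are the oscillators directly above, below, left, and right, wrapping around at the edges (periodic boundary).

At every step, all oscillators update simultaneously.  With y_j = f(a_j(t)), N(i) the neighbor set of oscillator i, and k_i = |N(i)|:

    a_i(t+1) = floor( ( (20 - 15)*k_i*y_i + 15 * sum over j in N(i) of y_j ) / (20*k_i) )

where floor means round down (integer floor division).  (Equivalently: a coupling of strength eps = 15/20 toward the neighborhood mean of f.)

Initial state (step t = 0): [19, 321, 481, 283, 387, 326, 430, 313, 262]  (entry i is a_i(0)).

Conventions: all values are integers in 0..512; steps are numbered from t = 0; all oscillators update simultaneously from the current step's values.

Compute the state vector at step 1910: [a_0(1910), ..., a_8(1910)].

Simulating step by step:
t=0: [19, 321, 481, 283, 387, 326, 430, 313, 262]
t=1: [253, 256, 260, 263, 274, 267, 269, 270, 264]
t=2: [299, 299, 300, 298, 299, 299, 298, 299, 299]
t=3: [286, 286, 286, 287, 287, 286, 287, 287, 286]
t=4: [291, 291, 292, 291, 291, 291, 291, 291, 291]
t=5: [289, 289, 289, 290, 290, 289, 290, 290, 289]
t=6: [290, 290, 290, 290, 290, 290, 290, 290, 290]
t=7: [290, 290, 290, 290, 290, 290, 290, 290, 290]

Answer: [290, 290, 290, 290, 290, 290, 290, 290, 290]
Key observation: The state at step 6, [290, 290, 290, 290, 290, 290, 290, 290, 290], reappears at step 7: the system is in a cycle of period 1 from step 6 on.  Therefore the state at step 1910 equals the state at step 6 + ((1910 - 6) mod 1) = 6, which is [290, 290, 290, 290, 290, 290, 290, 290, 290].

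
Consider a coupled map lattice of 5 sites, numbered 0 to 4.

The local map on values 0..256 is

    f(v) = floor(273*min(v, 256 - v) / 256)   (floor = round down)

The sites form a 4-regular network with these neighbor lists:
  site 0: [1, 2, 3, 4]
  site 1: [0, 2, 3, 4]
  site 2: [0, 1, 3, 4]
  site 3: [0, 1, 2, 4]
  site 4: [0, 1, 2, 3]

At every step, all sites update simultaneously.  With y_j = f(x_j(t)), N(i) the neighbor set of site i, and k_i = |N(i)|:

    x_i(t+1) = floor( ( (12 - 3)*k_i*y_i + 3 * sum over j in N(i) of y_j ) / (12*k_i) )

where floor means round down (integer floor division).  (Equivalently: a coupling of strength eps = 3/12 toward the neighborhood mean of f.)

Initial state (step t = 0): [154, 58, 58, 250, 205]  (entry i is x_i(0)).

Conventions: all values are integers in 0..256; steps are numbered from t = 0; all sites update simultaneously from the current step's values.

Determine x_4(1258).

Simulating step by step:
t=0: [154, 58, 58, 250, 205]
t=1: [92, 60, 60, 22, 55]
t=2: [86, 62, 62, 34, 58]
t=3: [82, 65, 65, 44, 61]
t=4: [80, 68, 68, 52, 65]
t=5: [80, 71, 71, 59, 69]
t=6: [81, 74, 74, 65, 73]
t=7: [83, 77, 77, 71, 77]
t=8: [86, 81, 81, 77, 81]
t=9: [89, 86, 86, 83, 86]
t=10: [93, 91, 91, 88, 91]
t=11: [98, 96, 96, 94, 96]
t=12: [103, 102, 102, 100, 102]
t=13: [108, 107, 107, 106, 107]
t=14: [114, 114, 114, 113, 114]
t=15: [120, 120, 120, 120, 120]
t=16: [127, 127, 127, 127, 127]
t=17: [135, 135, 135, 135, 135]
t=18: [129, 129, 129, 129, 129]
t=19: [135, 135, 135, 135, 135]

Answer: x_4(1258) = 129
Key observation: The state at step 17, [135, 135, 135, 135, 135], reappears at step 19: the system is in a cycle of period 2 from step 17 on.  Therefore the state at step 1258 equals the state at step 17 + ((1258 - 17) mod 2) = 18, which is [129, 129, 129, 129, 129].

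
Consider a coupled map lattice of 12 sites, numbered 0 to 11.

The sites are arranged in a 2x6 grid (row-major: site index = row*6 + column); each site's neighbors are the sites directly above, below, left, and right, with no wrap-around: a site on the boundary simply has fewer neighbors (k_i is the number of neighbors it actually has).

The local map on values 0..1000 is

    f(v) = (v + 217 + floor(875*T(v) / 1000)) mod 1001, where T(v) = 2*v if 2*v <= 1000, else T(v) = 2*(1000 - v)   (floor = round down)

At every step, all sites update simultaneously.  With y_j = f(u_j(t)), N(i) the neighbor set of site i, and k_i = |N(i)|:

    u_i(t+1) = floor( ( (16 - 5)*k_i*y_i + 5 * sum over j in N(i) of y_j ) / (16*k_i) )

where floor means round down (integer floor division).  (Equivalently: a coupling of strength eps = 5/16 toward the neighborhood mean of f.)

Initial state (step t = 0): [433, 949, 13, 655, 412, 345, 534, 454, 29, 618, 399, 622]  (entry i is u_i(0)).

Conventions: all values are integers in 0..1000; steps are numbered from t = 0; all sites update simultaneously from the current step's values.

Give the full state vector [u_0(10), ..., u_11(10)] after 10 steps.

Answer: [425, 538, 572, 558, 565, 576, 523, 544, 562, 468, 565, 576]

Derivation:
t=0: [433, 949, 13, 655, 412, 345, 534, 454, 29, 618, 399, 622]
t=1: [407, 291, 279, 440, 339, 245, 524, 435, 330, 457, 355, 417]
t=2: [322, 191, 735, 459, 258, 691, 510, 357, 279, 401, 234, 417]
t=3: [276, 584, 514, 501, 822, 508, 447, 375, 773, 460, 758, 453]
t=4: [823, 550, 555, 552, 403, 528, 497, 311, 401, 473, 407, 470]
t=5: [416, 481, 525, 524, 374, 521, 465, 200, 336, 480, 370, 490]
t=6: [408, 546, 523, 534, 311, 521, 515, 649, 291, 467, 300, 513]
t=7: [409, 527, 512, 507, 171, 497, 525, 449, 172, 408, 148, 495]
t=8: [412, 534, 592, 569, 658, 597, 516, 500, 617, 430, 595, 585]
t=9: [418, 540, 526, 515, 488, 512, 544, 577, 503, 436, 502, 524]
t=10: [425, 538, 572, 558, 565, 576, 523, 544, 562, 468, 565, 576]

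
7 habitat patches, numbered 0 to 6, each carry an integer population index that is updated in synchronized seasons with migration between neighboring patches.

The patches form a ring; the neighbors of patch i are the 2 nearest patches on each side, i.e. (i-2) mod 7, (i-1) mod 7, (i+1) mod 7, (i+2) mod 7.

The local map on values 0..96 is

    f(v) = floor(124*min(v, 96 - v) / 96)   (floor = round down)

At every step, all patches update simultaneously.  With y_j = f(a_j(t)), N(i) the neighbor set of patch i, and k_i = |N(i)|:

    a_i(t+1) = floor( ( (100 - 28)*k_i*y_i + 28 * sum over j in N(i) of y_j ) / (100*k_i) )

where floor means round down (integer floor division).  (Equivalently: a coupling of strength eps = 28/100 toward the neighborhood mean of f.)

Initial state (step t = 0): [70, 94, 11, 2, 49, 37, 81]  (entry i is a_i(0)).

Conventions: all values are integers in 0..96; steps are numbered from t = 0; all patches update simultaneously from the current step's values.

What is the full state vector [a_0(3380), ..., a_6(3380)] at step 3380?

Simulating step by step:
t=0: [70, 94, 11, 2, 49, 37, 81]
t=1: [29, 6, 16, 10, 48, 41, 23]
t=2: [34, 11, 22, 18, 52, 47, 31]
t=3: [40, 19, 29, 27, 50, 54, 40]
t=4: [48, 29, 38, 36, 54, 52, 49]
t=5: [58, 41, 49, 46, 53, 55, 57]
t=6: [50, 52, 58, 57, 55, 52, 50]
t=7: [57, 55, 50, 50, 52, 55, 58]
t=8: [50, 52, 57, 57, 55, 52, 49]
t=9: [58, 55, 51, 50, 52, 55, 58]
t=10: [50, 52, 56, 57, 55, 52, 49]
t=11: [58, 55, 51, 51, 52, 55, 58]
t=12: [50, 52, 56, 57, 55, 52, 49]

Answer: [50, 52, 56, 57, 55, 52, 49]
Key observation: The state at step 10, [50, 52, 56, 57, 55, 52, 49], reappears at step 12: the system is in a cycle of period 2 from step 10 on.  Therefore the state at step 3380 equals the state at step 10 + ((3380 - 10) mod 2) = 10, which is [50, 52, 56, 57, 55, 52, 49].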